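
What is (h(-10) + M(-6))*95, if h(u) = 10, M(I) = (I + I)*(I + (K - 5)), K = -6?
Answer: 20330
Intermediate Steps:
M(I) = 2*I*(-11 + I) (M(I) = (I + I)*(I + (-6 - 5)) = (2*I)*(I - 11) = (2*I)*(-11 + I) = 2*I*(-11 + I))
(h(-10) + M(-6))*95 = (10 + 2*(-6)*(-11 - 6))*95 = (10 + 2*(-6)*(-17))*95 = (10 + 204)*95 = 214*95 = 20330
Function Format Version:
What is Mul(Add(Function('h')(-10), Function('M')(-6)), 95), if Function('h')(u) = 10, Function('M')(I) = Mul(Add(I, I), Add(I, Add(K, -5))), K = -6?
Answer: 20330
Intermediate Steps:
Function('M')(I) = Mul(2, I, Add(-11, I)) (Function('M')(I) = Mul(Add(I, I), Add(I, Add(-6, -5))) = Mul(Mul(2, I), Add(I, -11)) = Mul(Mul(2, I), Add(-11, I)) = Mul(2, I, Add(-11, I)))
Mul(Add(Function('h')(-10), Function('M')(-6)), 95) = Mul(Add(10, Mul(2, -6, Add(-11, -6))), 95) = Mul(Add(10, Mul(2, -6, -17)), 95) = Mul(Add(10, 204), 95) = Mul(214, 95) = 20330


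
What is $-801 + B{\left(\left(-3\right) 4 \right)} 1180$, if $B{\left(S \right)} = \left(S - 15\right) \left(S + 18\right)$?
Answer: $-191961$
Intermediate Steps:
$B{\left(S \right)} = \left(-15 + S\right) \left(18 + S\right)$
$-801 + B{\left(\left(-3\right) 4 \right)} 1180 = -801 + \left(-270 + \left(\left(-3\right) 4\right)^{2} + 3 \left(\left(-3\right) 4\right)\right) 1180 = -801 + \left(-270 + \left(-12\right)^{2} + 3 \left(-12\right)\right) 1180 = -801 + \left(-270 + 144 - 36\right) 1180 = -801 - 191160 = -191961$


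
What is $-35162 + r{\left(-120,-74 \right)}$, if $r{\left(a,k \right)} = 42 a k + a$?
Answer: $337678$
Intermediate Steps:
$r{\left(a,k \right)} = a + 42 a k$ ($r{\left(a,k \right)} = 42 a k + a = a + 42 a k$)
$-35162 + r{\left(-120,-74 \right)} = -35162 - 120 \left(1 + 42 \left(-74\right)\right) = -35162 - 120 \left(1 - 3108\right) = -35162 - -372840 = -35162 + 372840 = 337678$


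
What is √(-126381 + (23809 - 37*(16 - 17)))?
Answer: I*√102535 ≈ 320.21*I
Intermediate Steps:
√(-126381 + (23809 - 37*(16 - 17))) = √(-126381 + (23809 - 37*(-1))) = √(-126381 + (23809 - 1*(-37))) = √(-126381 + (23809 + 37)) = √(-126381 + 23846) = √(-102535) = I*√102535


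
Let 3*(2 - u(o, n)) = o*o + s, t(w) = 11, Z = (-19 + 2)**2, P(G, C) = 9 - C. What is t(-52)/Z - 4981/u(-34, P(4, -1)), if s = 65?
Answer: 1443964/117045 ≈ 12.337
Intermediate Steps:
Z = 289 (Z = (-17)**2 = 289)
u(o, n) = -59/3 - o**2/3 (u(o, n) = 2 - (o*o + 65)/3 = 2 - (o**2 + 65)/3 = 2 - (65 + o**2)/3 = 2 + (-65/3 - o**2/3) = -59/3 - o**2/3)
t(-52)/Z - 4981/u(-34, P(4, -1)) = 11/289 - 4981/(-59/3 - 1/3*(-34)**2) = 11*(1/289) - 4981/(-59/3 - 1/3*1156) = 11/289 - 4981/(-59/3 - 1156/3) = 11/289 - 4981/(-405) = 11/289 - 4981*(-1/405) = 11/289 + 4981/405 = 1443964/117045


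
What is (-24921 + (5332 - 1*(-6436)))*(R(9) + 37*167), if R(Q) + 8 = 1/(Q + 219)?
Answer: -18506126317/228 ≈ -8.1167e+7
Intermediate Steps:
R(Q) = -8 + 1/(219 + Q) (R(Q) = -8 + 1/(Q + 219) = -8 + 1/(219 + Q))
(-24921 + (5332 - 1*(-6436)))*(R(9) + 37*167) = (-24921 + (5332 - 1*(-6436)))*((-1751 - 8*9)/(219 + 9) + 37*167) = (-24921 + (5332 + 6436))*((-1751 - 72)/228 + 6179) = (-24921 + 11768)*((1/228)*(-1823) + 6179) = -13153*(-1823/228 + 6179) = -13153*1406989/228 = -18506126317/228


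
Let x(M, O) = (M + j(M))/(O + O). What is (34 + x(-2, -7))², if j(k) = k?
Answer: 57600/49 ≈ 1175.5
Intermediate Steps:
x(M, O) = M/O (x(M, O) = (M + M)/(O + O) = (2*M)/((2*O)) = (2*M)*(1/(2*O)) = M/O)
(34 + x(-2, -7))² = (34 - 2/(-7))² = (34 - 2*(-⅐))² = (34 + 2/7)² = (240/7)² = 57600/49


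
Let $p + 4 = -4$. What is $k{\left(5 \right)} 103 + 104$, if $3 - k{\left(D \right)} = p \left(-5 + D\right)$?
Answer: $413$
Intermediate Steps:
$p = -8$ ($p = -4 - 4 = -8$)
$k{\left(D \right)} = -37 + 8 D$ ($k{\left(D \right)} = 3 - - 8 \left(-5 + D\right) = 3 - \left(40 - 8 D\right) = 3 + \left(-40 + 8 D\right) = -37 + 8 D$)
$k{\left(5 \right)} 103 + 104 = \left(-37 + 8 \cdot 5\right) 103 + 104 = \left(-37 + 40\right) 103 + 104 = 3 \cdot 103 + 104 = 309 + 104 = 413$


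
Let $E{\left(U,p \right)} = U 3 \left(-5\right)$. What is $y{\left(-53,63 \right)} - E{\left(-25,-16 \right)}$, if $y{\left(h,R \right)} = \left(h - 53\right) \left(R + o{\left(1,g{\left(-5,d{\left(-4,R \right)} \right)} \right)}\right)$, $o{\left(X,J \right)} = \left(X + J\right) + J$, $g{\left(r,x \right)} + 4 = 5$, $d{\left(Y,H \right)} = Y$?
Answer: $-7371$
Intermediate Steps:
$g{\left(r,x \right)} = 1$ ($g{\left(r,x \right)} = -4 + 5 = 1$)
$o{\left(X,J \right)} = X + 2 J$ ($o{\left(X,J \right)} = \left(J + X\right) + J = X + 2 J$)
$y{\left(h,R \right)} = \left(-53 + h\right) \left(3 + R\right)$ ($y{\left(h,R \right)} = \left(h - 53\right) \left(R + \left(1 + 2 \cdot 1\right)\right) = \left(-53 + h\right) \left(R + \left(1 + 2\right)\right) = \left(-53 + h\right) \left(R + 3\right) = \left(-53 + h\right) \left(3 + R\right)$)
$E{\left(U,p \right)} = - 15 U$ ($E{\left(U,p \right)} = 3 U \left(-5\right) = - 15 U$)
$y{\left(-53,63 \right)} - E{\left(-25,-16 \right)} = \left(-159 - 3339 + 3 \left(-53\right) + 63 \left(-53\right)\right) - \left(-15\right) \left(-25\right) = \left(-159 - 3339 - 159 - 3339\right) - 375 = -6996 - 375 = -7371$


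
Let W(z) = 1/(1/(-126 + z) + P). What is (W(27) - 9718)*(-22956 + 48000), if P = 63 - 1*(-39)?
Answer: -2457381067068/10097 ≈ -2.4338e+8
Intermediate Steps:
P = 102 (P = 63 + 39 = 102)
W(z) = 1/(102 + 1/(-126 + z)) (W(z) = 1/(1/(-126 + z) + 102) = 1/(102 + 1/(-126 + z)))
(W(27) - 9718)*(-22956 + 48000) = ((-126 + 27)/(-12851 + 102*27) - 9718)*(-22956 + 48000) = (-99/(-12851 + 2754) - 9718)*25044 = (-99/(-10097) - 9718)*25044 = (-1/10097*(-99) - 9718)*25044 = (99/10097 - 9718)*25044 = -98122547/10097*25044 = -2457381067068/10097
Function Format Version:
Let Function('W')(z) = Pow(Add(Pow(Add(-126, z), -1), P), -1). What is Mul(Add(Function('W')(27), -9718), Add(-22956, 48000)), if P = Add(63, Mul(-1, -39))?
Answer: Rational(-2457381067068, 10097) ≈ -2.4338e+8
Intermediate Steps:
P = 102 (P = Add(63, 39) = 102)
Function('W')(z) = Pow(Add(102, Pow(Add(-126, z), -1)), -1) (Function('W')(z) = Pow(Add(Pow(Add(-126, z), -1), 102), -1) = Pow(Add(102, Pow(Add(-126, z), -1)), -1))
Mul(Add(Function('W')(27), -9718), Add(-22956, 48000)) = Mul(Add(Mul(Pow(Add(-12851, Mul(102, 27)), -1), Add(-126, 27)), -9718), Add(-22956, 48000)) = Mul(Add(Mul(Pow(Add(-12851, 2754), -1), -99), -9718), 25044) = Mul(Add(Mul(Pow(-10097, -1), -99), -9718), 25044) = Mul(Add(Mul(Rational(-1, 10097), -99), -9718), 25044) = Mul(Add(Rational(99, 10097), -9718), 25044) = Mul(Rational(-98122547, 10097), 25044) = Rational(-2457381067068, 10097)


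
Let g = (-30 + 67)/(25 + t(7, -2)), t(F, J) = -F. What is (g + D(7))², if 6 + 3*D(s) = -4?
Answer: 529/324 ≈ 1.6327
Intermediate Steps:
D(s) = -10/3 (D(s) = -2 + (⅓)*(-4) = -2 - 4/3 = -10/3)
g = 37/18 (g = (-30 + 67)/(25 - 1*7) = 37/(25 - 7) = 37/18 ≈ 2.0556)
(g + D(7))² = (37/18 - 10/3)² = (-23/18)² = 529/324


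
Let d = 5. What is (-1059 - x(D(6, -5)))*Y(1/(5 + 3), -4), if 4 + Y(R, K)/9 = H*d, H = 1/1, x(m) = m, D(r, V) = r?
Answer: -9585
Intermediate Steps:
H = 1
Y(R, K) = 9 (Y(R, K) = -36 + 9*(1*5) = -36 + 9*5 = -36 + 45 = 9)
(-1059 - x(D(6, -5)))*Y(1/(5 + 3), -4) = (-1059 - 1*6)*9 = (-1059 - 6)*9 = -1065*9 = -9585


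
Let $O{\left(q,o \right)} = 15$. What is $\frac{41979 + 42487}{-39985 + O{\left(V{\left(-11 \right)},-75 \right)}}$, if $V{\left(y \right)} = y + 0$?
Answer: $- \frac{42233}{19985} \approx -2.1132$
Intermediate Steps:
$V{\left(y \right)} = y$
$\frac{41979 + 42487}{-39985 + O{\left(V{\left(-11 \right)},-75 \right)}} = \frac{41979 + 42487}{-39985 + 15} = \frac{84466}{-39970} = 84466 \left(- \frac{1}{39970}\right) = - \frac{42233}{19985}$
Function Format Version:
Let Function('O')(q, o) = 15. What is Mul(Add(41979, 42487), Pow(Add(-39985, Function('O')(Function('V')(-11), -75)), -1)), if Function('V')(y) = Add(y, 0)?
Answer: Rational(-42233, 19985) ≈ -2.1132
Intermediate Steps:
Function('V')(y) = y
Mul(Add(41979, 42487), Pow(Add(-39985, Function('O')(Function('V')(-11), -75)), -1)) = Mul(Add(41979, 42487), Pow(Add(-39985, 15), -1)) = Mul(84466, Pow(-39970, -1)) = Mul(84466, Rational(-1, 39970)) = Rational(-42233, 19985)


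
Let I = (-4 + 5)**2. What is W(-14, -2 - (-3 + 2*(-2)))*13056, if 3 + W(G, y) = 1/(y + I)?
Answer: -36992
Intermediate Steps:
I = 1 (I = 1**2 = 1)
W(G, y) = -3 + 1/(1 + y) (W(G, y) = -3 + 1/(y + 1) = -3 + 1/(1 + y))
W(-14, -2 - (-3 + 2*(-2)))*13056 = ((-2 - 3*(-2 - (-3 + 2*(-2))))/(1 + (-2 - (-3 + 2*(-2)))))*13056 = ((-2 - 3*(-2 - (-3 - 4)))/(1 + (-2 - (-3 - 4))))*13056 = ((-2 - 3*(-2 - 1*(-7)))/(1 + (-2 - 1*(-7))))*13056 = ((-2 - 3*(-2 + 7))/(1 + (-2 + 7)))*13056 = ((-2 - 3*5)/(1 + 5))*13056 = ((-2 - 15)/6)*13056 = ((1/6)*(-17))*13056 = -17/6*13056 = -36992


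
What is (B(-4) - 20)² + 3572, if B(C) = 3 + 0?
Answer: 3861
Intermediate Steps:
B(C) = 3
(B(-4) - 20)² + 3572 = (3 - 20)² + 3572 = (-17)² + 3572 = 289 + 3572 = 3861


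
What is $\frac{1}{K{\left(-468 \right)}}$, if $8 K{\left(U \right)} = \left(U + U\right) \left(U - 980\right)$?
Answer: $\frac{1}{169416} \approx 5.9026 \cdot 10^{-6}$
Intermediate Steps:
$K{\left(U \right)} = \frac{U \left(-980 + U\right)}{4}$ ($K{\left(U \right)} = \frac{\left(U + U\right) \left(U - 980\right)}{8} = \frac{2 U \left(-980 + U\right)}{8} = \frac{U \left(-980 + U\right)}{4}$)
$\frac{1}{K{\left(-468 \right)}} = \frac{1}{\frac{1}{4} \left(-468\right) \left(-980 - 468\right)} = \frac{1}{\frac{1}{4} \left(-468\right) \left(-1448\right)} = \frac{1}{169416}$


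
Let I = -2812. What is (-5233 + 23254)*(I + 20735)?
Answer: 322990383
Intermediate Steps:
(-5233 + 23254)*(I + 20735) = (-5233 + 23254)*(-2812 + 20735) = 18021*17923 = 322990383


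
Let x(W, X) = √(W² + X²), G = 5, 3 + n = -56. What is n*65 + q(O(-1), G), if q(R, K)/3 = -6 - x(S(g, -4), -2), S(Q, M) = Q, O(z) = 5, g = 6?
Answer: -3853 - 6*√10 ≈ -3872.0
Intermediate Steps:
n = -59 (n = -3 - 56 = -59)
q(R, K) = -18 - 6*√10 (q(R, K) = 3*(-6 - √(6² + (-2)²)) = 3*(-6 - √(36 + 4)) = 3*(-6 - √40) = 3*(-6 - 2*√10) = -18 - 6*√10)
n*65 + q(O(-1), G) = -59*65 + (-18 - 6*√10) = -3835 + (-18 - 6*√10) = -3853 - 6*√10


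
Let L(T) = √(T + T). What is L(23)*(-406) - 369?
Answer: -369 - 406*√46 ≈ -3122.6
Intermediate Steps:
L(T) = √2*√T (L(T) = √(2*T) = √2*√T)
L(23)*(-406) - 369 = (√2*√23)*(-406) - 369 = √46*(-406) - 369 = -406*√46 - 369 = -369 - 406*√46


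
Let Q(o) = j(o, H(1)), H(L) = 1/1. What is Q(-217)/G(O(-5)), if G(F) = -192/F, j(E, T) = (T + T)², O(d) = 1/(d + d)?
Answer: 1/480 ≈ 0.0020833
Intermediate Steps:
O(d) = 1/(2*d)
H(L) = 1
j(E, T) = 4*T² (j(E, T) = (2*T)² = 4*T²)
Q(o) = 4 (Q(o) = 4*1² = 4*1 = 4)
Q(-217)/G(O(-5)) = 4/((-192/((½)/(-5)))) = 4/((-192/((½)*(-⅕)))) = 4/((-192/(-⅒))) = 4/((-192*(-10))) = 4/1920 = 4*(1/1920) = 1/480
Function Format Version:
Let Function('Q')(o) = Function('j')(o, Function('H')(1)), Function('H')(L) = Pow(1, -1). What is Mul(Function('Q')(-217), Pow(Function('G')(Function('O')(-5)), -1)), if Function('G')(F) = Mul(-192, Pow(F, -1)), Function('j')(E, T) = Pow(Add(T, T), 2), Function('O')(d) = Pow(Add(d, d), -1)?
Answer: Rational(1, 480) ≈ 0.0020833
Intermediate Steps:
Function('O')(d) = Mul(Rational(1, 2), Pow(d, -1)) (Function('O')(d) = Pow(Mul(2, d), -1) = Mul(Rational(1, 2), Pow(d, -1)))
Function('H')(L) = 1
Function('j')(E, T) = Mul(4, Pow(T, 2)) (Function('j')(E, T) = Pow(Mul(2, T), 2) = Mul(4, Pow(T, 2)))
Function('Q')(o) = 4 (Function('Q')(o) = Mul(4, Pow(1, 2)) = Mul(4, 1) = 4)
Mul(Function('Q')(-217), Pow(Function('G')(Function('O')(-5)), -1)) = Mul(4, Pow(Mul(-192, Pow(Mul(Rational(1, 2), Pow(-5, -1)), -1)), -1)) = Mul(4, Pow(Mul(-192, Pow(Mul(Rational(1, 2), Rational(-1, 5)), -1)), -1)) = Mul(4, Pow(Mul(-192, Pow(Rational(-1, 10), -1)), -1)) = Mul(4, Pow(Mul(-192, -10), -1)) = Mul(4, Pow(1920, -1)) = Mul(4, Rational(1, 1920)) = Rational(1, 480)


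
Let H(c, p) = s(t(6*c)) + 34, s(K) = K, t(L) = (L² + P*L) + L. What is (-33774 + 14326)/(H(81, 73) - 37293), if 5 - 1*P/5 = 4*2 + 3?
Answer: -19448/184843 ≈ -0.10521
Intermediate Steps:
P = -30 (P = 25 - 5*(4*2 + 3) = 25 - 5*(8 + 3) = 25 - 5*11 = 25 - 55 = -30)
t(L) = L² - 29*L (t(L) = (L² - 30*L) + L = L² - 29*L)
H(c, p) = 34 + 6*c*(-29 + 6*c) (H(c, p) = (6*c)*(-29 + 6*c) + 34 = 6*c*(-29 + 6*c) + 34 = 34 + 6*c*(-29 + 6*c))
(-33774 + 14326)/(H(81, 73) - 37293) = (-33774 + 14326)/((34 - 174*81 + 36*81²) - 37293) = -19448/((34 - 14094 + 36*6561) - 37293) = -19448/((34 - 14094 + 236196) - 37293) = -19448/(222136 - 37293) = -19448/184843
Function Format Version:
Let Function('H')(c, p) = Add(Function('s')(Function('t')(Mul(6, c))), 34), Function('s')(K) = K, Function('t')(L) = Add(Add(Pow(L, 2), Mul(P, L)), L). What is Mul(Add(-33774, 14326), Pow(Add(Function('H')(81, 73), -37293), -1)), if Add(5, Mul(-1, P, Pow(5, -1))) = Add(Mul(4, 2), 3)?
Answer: Rational(-19448, 184843) ≈ -0.10521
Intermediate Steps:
P = -30 (P = Add(25, Mul(-5, Add(Mul(4, 2), 3))) = Add(25, Mul(-5, Add(8, 3))) = Add(25, Mul(-5, 11)) = Add(25, -55) = -30)
Function('t')(L) = Add(Pow(L, 2), Mul(-29, L)) (Function('t')(L) = Add(Add(Pow(L, 2), Mul(-30, L)), L) = Add(Pow(L, 2), Mul(-29, L)))
Function('H')(c, p) = Add(34, Mul(6, c, Add(-29, Mul(6, c)))) (Function('H')(c, p) = Add(Mul(Mul(6, c), Add(-29, Mul(6, c))), 34) = Add(Mul(6, c, Add(-29, Mul(6, c))), 34) = Add(34, Mul(6, c, Add(-29, Mul(6, c)))))
Mul(Add(-33774, 14326), Pow(Add(Function('H')(81, 73), -37293), -1)) = Mul(Add(-33774, 14326), Pow(Add(Add(34, Mul(-174, 81), Mul(36, Pow(81, 2))), -37293), -1)) = Mul(-19448, Pow(Add(Add(34, -14094, Mul(36, 6561)), -37293), -1)) = Mul(-19448, Pow(Add(Add(34, -14094, 236196), -37293), -1)) = Mul(-19448, Pow(Add(222136, -37293), -1)) = Mul(-19448, Pow(184843, -1)) = Mul(-19448, Rational(1, 184843)) = Rational(-19448, 184843)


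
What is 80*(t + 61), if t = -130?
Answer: -5520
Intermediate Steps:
80*(t + 61) = 80*(-130 + 61) = 80*(-69) = -5520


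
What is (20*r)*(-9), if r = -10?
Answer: 1800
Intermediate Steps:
(20*r)*(-9) = (20*(-10))*(-9) = -200*(-9) = 1800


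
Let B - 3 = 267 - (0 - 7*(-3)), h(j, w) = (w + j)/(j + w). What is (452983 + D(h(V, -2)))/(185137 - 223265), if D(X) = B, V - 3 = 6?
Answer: -28327/2383 ≈ -11.887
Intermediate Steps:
V = 9 (V = 3 + 6 = 9)
h(j, w) = 1 (h(j, w) = (j + w)/(j + w) = 1)
B = 249 (B = 3 + (267 - (0 - 7*(-3))) = 3 + (267 - (0 + 21)) = 3 + (267 - 1*21) = 3 + (267 - 21) = 3 + 246 = 249)
D(X) = 249
(452983 + D(h(V, -2)))/(185137 - 223265) = (452983 + 249)/(185137 - 223265) = 453232/(-38128) = 453232*(-1/38128) = -28327/2383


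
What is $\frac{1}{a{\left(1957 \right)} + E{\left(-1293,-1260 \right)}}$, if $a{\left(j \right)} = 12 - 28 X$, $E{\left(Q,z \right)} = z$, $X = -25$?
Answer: $- \frac{1}{548} \approx -0.0018248$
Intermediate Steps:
$a{\left(j \right)} = 712$ ($a{\left(j \right)} = 12 - -700 = 12 + 700 = 712$)
$\frac{1}{a{\left(1957 \right)} + E{\left(-1293,-1260 \right)}} = \frac{1}{712 - 1260} = \frac{1}{-548} = - \frac{1}{548}$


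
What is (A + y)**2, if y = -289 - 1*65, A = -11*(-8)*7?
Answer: 68644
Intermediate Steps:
A = 616 (A = 88*7 = 616)
y = -354 (y = -289 - 65 = -354)
(A + y)**2 = (616 - 354)**2 = 262**2 = 68644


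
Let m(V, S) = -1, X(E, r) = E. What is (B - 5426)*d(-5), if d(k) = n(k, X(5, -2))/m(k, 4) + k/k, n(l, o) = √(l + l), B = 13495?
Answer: 8069 - 8069*I*√10 ≈ 8069.0 - 25516.0*I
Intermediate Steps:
n(l, o) = √2*√l (n(l, o) = √(2*l) = √2*√l)
d(k) = 1 - √2*√k (d(k) = (√2*√k)/(-1) + k/k = (√2*√k)*(-1) + 1 = -√2*√k + 1 = 1 - √2*√k)
(B - 5426)*d(-5) = (13495 - 5426)*(1 - √2*√(-5)) = 8069*(1 - √2*I*√5) = 8069*(1 - I*√10) = 8069 - 8069*I*√10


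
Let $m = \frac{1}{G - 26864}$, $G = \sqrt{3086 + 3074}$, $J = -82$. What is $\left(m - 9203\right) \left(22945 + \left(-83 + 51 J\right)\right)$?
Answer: $- \frac{7753967271686560}{45104271} - \frac{4670 \sqrt{385}}{45104271} \approx -1.7191 \cdot 10^{8}$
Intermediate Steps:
$G = 4 \sqrt{385}$ ($G = \sqrt{6160} = 4 \sqrt{385} \approx 78.486$)
$m = \frac{1}{-26864 + 4 \sqrt{385}}$ ($m = \frac{1}{4 \sqrt{385} - 26864} = \frac{1}{-26864 + 4 \sqrt{385}} \approx -3.7334 \cdot 10^{-5}$)
$\left(m - 9203\right) \left(22945 + \left(-83 + 51 J\right)\right) = \left(\left(- \frac{1679}{45104271} - \frac{\sqrt{385}}{180417084}\right) - 9203\right) \left(22945 + \left(-83 + 51 \left(-82\right)\right)\right) = \left(- \frac{415094607692}{45104271} - \frac{\sqrt{385}}{180417084}\right) \left(22945 - 4265\right) = \left(- \frac{415094607692}{45104271} - \frac{\sqrt{385}}{180417084}\right) 18680 = - \frac{7753967271686560}{45104271} - \frac{4670 \sqrt{385}}{45104271}$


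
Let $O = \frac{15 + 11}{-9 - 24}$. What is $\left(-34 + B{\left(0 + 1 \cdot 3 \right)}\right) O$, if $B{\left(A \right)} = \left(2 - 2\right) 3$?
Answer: $\frac{884}{33} \approx 26.788$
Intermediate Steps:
$B{\left(A \right)} = 0$ ($B{\left(A \right)} = 0 \cdot 3 = 0$)
$O = - \frac{26}{33}$ ($O = \frac{26}{-33} = 26 \left(- \frac{1}{33}\right) = - \frac{26}{33} \approx -0.78788$)
$\left(-34 + B{\left(0 + 1 \cdot 3 \right)}\right) O = \left(-34 + 0\right) \left(- \frac{26}{33}\right) = \left(-34\right) \left(- \frac{26}{33}\right) = \frac{884}{33}$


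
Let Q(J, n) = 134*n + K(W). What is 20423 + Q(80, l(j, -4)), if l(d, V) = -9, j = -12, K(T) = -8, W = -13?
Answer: 19209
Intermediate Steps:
Q(J, n) = -8 + 134*n (Q(J, n) = 134*n - 8 = -8 + 134*n)
20423 + Q(80, l(j, -4)) = 20423 + (-8 + 134*(-9)) = 20423 + (-8 - 1206) = 20423 - 1214 = 19209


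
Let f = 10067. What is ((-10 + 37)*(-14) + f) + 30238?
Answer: 39927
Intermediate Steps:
((-10 + 37)*(-14) + f) + 30238 = ((-10 + 37)*(-14) + 10067) + 30238 = (27*(-14) + 10067) + 30238 = (-378 + 10067) + 30238 = 9689 + 30238 = 39927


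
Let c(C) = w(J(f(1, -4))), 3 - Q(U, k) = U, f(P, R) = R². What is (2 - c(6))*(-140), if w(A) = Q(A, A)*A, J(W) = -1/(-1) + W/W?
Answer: 0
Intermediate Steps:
Q(U, k) = 3 - U
J(W) = 2 (J(W) = -1*(-1) + 1 = 1 + 1 = 2)
w(A) = A*(3 - A) (w(A) = (3 - A)*A = A*(3 - A))
c(C) = 2 (c(C) = 2*(3 - 1*2) = 2*(3 - 2) = 2*1 = 2)
(2 - c(6))*(-140) = (2 - 1*2)*(-140) = (2 - 2)*(-140) = 0*(-140) = 0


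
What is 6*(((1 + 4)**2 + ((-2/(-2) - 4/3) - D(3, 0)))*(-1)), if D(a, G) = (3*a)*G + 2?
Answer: -136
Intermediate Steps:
D(a, G) = 2 + 3*G*a (D(a, G) = 3*G*a + 2 = 2 + 3*G*a)
6*(((1 + 4)**2 + ((-2/(-2) - 4/3) - D(3, 0)))*(-1)) = 6*(((1 + 4)**2 + ((-2/(-2) - 4/3) - (2 + 3*0*3)))*(-1)) = 6*((5**2 + ((-2*(-1/2) - 4*1/3) - (2 + 0)))*(-1)) = 6*((25 + ((1 - 4/3) - 1*2))*(-1)) = 6*((25 + (-1/3 - 2))*(-1)) = 6*((25 - 7/3)*(-1)) = 6*((68/3)*(-1)) = 6*(-68/3) = -136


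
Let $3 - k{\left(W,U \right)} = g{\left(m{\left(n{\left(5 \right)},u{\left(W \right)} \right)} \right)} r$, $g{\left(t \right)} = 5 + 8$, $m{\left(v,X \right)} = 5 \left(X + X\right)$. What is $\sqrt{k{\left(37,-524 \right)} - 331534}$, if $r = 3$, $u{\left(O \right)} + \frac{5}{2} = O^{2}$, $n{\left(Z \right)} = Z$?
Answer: $i \sqrt{331570} \approx 575.82 i$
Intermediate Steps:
$u{\left(O \right)} = - \frac{5}{2} + O^{2}$
$m{\left(v,X \right)} = 10 X$ ($m{\left(v,X \right)} = 5 \cdot 2 X = 10 X$)
$g{\left(t \right)} = 13$
$k{\left(W,U \right)} = -36$ ($k{\left(W,U \right)} = 3 - 13 \cdot 3 = 3 - 39 = -36$)
$\sqrt{k{\left(37,-524 \right)} - 331534} = \sqrt{-36 - 331534} = \sqrt{-331570} = i \sqrt{331570}$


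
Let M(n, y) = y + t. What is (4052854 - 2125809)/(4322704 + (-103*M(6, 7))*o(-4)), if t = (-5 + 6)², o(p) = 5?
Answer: 1927045/4318584 ≈ 0.44622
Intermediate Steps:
t = 1 (t = 1² = 1)
M(n, y) = 1 + y (M(n, y) = y + 1 = 1 + y)
(4052854 - 2125809)/(4322704 + (-103*M(6, 7))*o(-4)) = (4052854 - 2125809)/(4322704 - 103*(1 + 7)*5) = 1927045/(4322704 - 103*8*5) = 1927045/(4322704 - 824*5) = 1927045/(4322704 - 4120) = 1927045/4318584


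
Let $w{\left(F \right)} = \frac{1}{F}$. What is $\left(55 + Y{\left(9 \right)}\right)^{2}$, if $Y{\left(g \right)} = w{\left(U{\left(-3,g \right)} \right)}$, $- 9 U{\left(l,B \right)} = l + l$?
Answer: $\frac{12769}{4} \approx 3192.3$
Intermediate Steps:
$U{\left(l,B \right)} = - \frac{2 l}{9}$ ($U{\left(l,B \right)} = - \frac{l + l}{9} = - \frac{2 l}{9}$)
$Y{\left(g \right)} = \frac{3}{2}$ ($Y{\left(g \right)} = \frac{1}{\left(- \frac{2}{9}\right) \left(-3\right)} = \frac{1}{\frac{2}{3}} = \frac{3}{2}$)
$\left(55 + Y{\left(9 \right)}\right)^{2} = \left(55 + \frac{3}{2}\right)^{2} = \left(\frac{113}{2}\right)^{2} = \frac{12769}{4}$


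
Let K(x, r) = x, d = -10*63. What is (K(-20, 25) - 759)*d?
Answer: 490770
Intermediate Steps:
d = -630
(K(-20, 25) - 759)*d = (-20 - 759)*(-630) = -779*(-630) = 490770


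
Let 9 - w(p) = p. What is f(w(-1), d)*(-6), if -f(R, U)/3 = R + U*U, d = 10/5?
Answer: 252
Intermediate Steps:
w(p) = 9 - p
d = 2 (d = 10*(⅕) = 2)
f(R, U) = -3*R - 3*U² (f(R, U) = -3*(R + U*U) = -3*(R + U²) = -3*R - 3*U²)
f(w(-1), d)*(-6) = (-3*(9 - 1*(-1)) - 3*2²)*(-6) = (-3*(9 + 1) - 3*4)*(-6) = (-3*10 - 12)*(-6) = (-30 - 12)*(-6) = -42*(-6) = 252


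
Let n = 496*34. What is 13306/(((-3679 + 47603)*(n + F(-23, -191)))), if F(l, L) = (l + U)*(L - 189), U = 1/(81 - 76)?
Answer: 6653/560645936 ≈ 1.1867e-5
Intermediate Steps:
U = ⅕ (U = 1/5 = ⅕ ≈ 0.20000)
F(l, L) = (-189 + L)*(⅕ + l) (F(l, L) = (l + ⅕)*(L - 189) = (⅕ + l)*(-189 + L) = (-189 + L)*(⅕ + l))
n = 16864
13306/(((-3679 + 47603)*(n + F(-23, -191)))) = 13306/(((-3679 + 47603)*(16864 + (-189/5 - 189*(-23) + (⅕)*(-191) - 191*(-23))))) = 13306/((43924*(16864 + (-189/5 + 4347 - 191/5 + 4393)))) = 13306/((43924*(16864 + 8664))) = 13306/((43924*25528)) = 13306/1121291872 = 13306*(1/1121291872) = 6653/560645936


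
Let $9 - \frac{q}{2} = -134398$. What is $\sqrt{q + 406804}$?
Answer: $\sqrt{675618} \approx 821.96$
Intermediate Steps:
$q = 268814$ ($q = 18 - -268796 = 18 + 268796 = 268814$)
$\sqrt{q + 406804} = \sqrt{268814 + 406804} = \sqrt{675618}$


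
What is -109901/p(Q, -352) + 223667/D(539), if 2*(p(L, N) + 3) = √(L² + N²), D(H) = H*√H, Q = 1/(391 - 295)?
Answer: -125300736/11768737 - 217536*√1141899265/11768737 + 223667*√11/41503 ≈ -617.39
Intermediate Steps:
Q = 1/96 ≈ 0.010417
D(H) = H^(3/2)
p(L, N) = -3 + √(L² + N²)/2
-109901/p(Q, -352) + 223667/D(539) = -109901/(-3 + √((1/96)² + (-352)²)/2) + 223667/(539^(3/2)) = -109901/(-3 + √(1/9216 + 123904)/2) + 223667/((3773*√11)) = -109901/(-3 + √(1141899265/9216)/2) + 223667*(√11/41503) = -109901/(-3 + (√1141899265/96)/2) + 223667*√11/41503 = -109901/(-3 + √1141899265/192) + 223667*√11/41503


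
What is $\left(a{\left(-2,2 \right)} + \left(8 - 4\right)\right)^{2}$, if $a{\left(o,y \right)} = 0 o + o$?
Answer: $4$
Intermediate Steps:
$a{\left(o,y \right)} = o$ ($a{\left(o,y \right)} = 0 + o = o$)
$\left(a{\left(-2,2 \right)} + \left(8 - 4\right)\right)^{2} = \left(-2 + \left(8 - 4\right)\right)^{2} = \left(-2 + 4\right)^{2} = 2^{2} = 4$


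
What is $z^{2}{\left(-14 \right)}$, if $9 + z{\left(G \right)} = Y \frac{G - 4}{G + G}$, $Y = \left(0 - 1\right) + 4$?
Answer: $\frac{9801}{196} \approx 50.005$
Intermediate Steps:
$Y = 3$ ($Y = -1 + 4 = 3$)
$z{\left(G \right)} = -9 + \frac{3 \left(-4 + G\right)}{2 G}$ ($z{\left(G \right)} = -9 + 3 \frac{G - 4}{G + G} = -9 + 3 \frac{-4 + G}{2 G} = -9 + \frac{3 \left(-4 + G\right)}{2 G}$)
$z^{2}{\left(-14 \right)} = \left(- \frac{15}{2} - \frac{6}{-14}\right)^{2} = \left(- \frac{15}{2} - - \frac{3}{7}\right)^{2} = \left(- \frac{15}{2} + \frac{3}{7}\right)^{2} = \left(- \frac{99}{14}\right)^{2} = \frac{9801}{196}$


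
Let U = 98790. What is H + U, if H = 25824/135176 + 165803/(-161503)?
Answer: 269587350267283/2728916191 ≈ 98789.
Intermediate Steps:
H = -2280241607/2728916191 (H = 25824*(1/135176) + 165803*(-1/161503) = 3228/16897 - 165803/161503 = -2280241607/2728916191 ≈ -0.83558)
H + U = -2280241607/2728916191 + 98790 = 269587350267283/2728916191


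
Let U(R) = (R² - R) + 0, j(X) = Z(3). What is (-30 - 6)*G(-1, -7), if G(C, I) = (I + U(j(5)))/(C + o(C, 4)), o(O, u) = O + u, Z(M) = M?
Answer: 18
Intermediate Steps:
j(X) = 3
U(R) = R² - R
G(C, I) = (6 + I)/(4 + 2*C) (G(C, I) = (I + 3*(-1 + 3))/(C + (C + 4)) = (I + 3*2)/(C + (4 + C)) = (I + 6)/(4 + 2*C) = (6 + I)/(4 + 2*C))
(-30 - 6)*G(-1, -7) = (-30 - 6)*((6 - 7)/(2*(2 - 1))) = -18*(-1)/1 = -18*(-1) = -36*(-½) = 18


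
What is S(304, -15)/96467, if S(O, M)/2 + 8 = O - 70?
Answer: 452/96467 ≈ 0.0046855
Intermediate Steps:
S(O, M) = -156 + 2*O (S(O, M) = -16 + 2*(O - 70) = -16 + 2*(-70 + O) = -16 + (-140 + 2*O) = -156 + 2*O)
S(304, -15)/96467 = (-156 + 2*304)/96467 = (-156 + 608)*(1/96467) = 452*(1/96467) = 452/96467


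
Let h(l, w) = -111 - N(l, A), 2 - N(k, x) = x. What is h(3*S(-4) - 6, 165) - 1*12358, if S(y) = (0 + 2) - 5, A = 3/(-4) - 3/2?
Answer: -49893/4 ≈ -12473.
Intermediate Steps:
A = -9/4 (A = 3*(-¼) - 3*½ = -¾ - 3/2 = -9/4 ≈ -2.2500)
N(k, x) = 2 - x
S(y) = -3 (S(y) = 2 - 5 = -3)
h(l, w) = -461/4 (h(l, w) = -111 - (2 - 1*(-9/4)) = -111 - (2 + 9/4) = -111 - 1*17/4 = -111 - 17/4 = -461/4)
h(3*S(-4) - 6, 165) - 1*12358 = -461/4 - 1*12358 = -461/4 - 12358 = -49893/4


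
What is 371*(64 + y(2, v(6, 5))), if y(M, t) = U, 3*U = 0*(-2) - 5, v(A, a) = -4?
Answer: 69377/3 ≈ 23126.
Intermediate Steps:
U = -5/3 (U = (0*(-2) - 5)/3 = (0 - 5)/3 = (⅓)*(-5) = -5/3 ≈ -1.6667)
y(M, t) = -5/3
371*(64 + y(2, v(6, 5))) = 371*(64 - 5/3) = 371*(187/3) = 69377/3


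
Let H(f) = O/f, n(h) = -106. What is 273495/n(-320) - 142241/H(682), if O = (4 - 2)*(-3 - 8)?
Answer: 467130431/106 ≈ 4.4069e+6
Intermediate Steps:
O = -22 (O = 2*(-11) = -22)
H(f) = -22/f
273495/n(-320) - 142241/H(682) = 273495/(-106) - 142241/((-22/682)) = 273495*(-1/106) - 142241/((-22*1/682)) = -273495/106 - 142241/(-1/31) = -273495/106 - 142241*(-31) = -273495/106 + 4409471 = 467130431/106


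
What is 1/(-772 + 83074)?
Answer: 1/82302 ≈ 1.2150e-5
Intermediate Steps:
1/(-772 + 83074) = 1/82302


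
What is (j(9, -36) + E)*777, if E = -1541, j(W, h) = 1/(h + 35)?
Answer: -1198134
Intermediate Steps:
j(W, h) = 1/(35 + h)
(j(9, -36) + E)*777 = (1/(35 - 36) - 1541)*777 = (1/(-1) - 1541)*777 = (-1 - 1541)*777 = -1542*777 = -1198134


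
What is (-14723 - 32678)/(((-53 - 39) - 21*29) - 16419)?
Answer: 443/160 ≈ 2.7687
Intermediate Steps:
(-14723 - 32678)/(((-53 - 39) - 21*29) - 16419) = -47401/((-92 - 609) - 16419) = -47401/(-701 - 16419) = -47401/(-17120) = -47401*(-1/17120) = 443/160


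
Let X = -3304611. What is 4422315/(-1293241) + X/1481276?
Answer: -10824327508191/1915646855516 ≈ -5.6505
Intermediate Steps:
4422315/(-1293241) + X/1481276 = 4422315/(-1293241) - 3304611/1481276 = 4422315*(-1/1293241) - 3304611*1/1481276 = -4422315/1293241 - 3304611/1481276 = -10824327508191/1915646855516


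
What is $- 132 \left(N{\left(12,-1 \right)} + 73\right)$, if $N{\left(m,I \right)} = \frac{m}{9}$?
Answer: $-9812$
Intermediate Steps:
$N{\left(m,I \right)} = \frac{m}{9}$ ($N{\left(m,I \right)} = m \frac{1}{9} = \frac{m}{9}$)
$- 132 \left(N{\left(12,-1 \right)} + 73\right) = - 132 \left(\frac{1}{9} \cdot 12 + 73\right) = - 132 \left(\frac{4}{3} + 73\right) = \left(-132\right) \frac{223}{3} = -9812$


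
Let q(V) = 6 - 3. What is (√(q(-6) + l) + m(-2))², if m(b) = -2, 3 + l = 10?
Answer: (2 - √10)² ≈ 1.3509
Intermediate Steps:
q(V) = 3
l = 7 (l = -3 + 10 = 7)
(√(q(-6) + l) + m(-2))² = (√(3 + 7) - 2)² = (√10 - 2)² = (-2 + √10)²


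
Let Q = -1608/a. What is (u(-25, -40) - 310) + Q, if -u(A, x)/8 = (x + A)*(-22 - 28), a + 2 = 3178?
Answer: -10445271/397 ≈ -26311.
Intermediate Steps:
a = 3176 (a = -2 + 3178 = 3176)
u(A, x) = 400*A + 400*x (u(A, x) = -8*(x + A)*(-22 - 28) = -8*(A + x)*(-50) = -8*(-50*A - 50*x) = 400*A + 400*x)
Q = -201/397 (Q = -1608/3176 = -1608*1/3176 = -201/397 ≈ -0.50630)
(u(-25, -40) - 310) + Q = ((400*(-25) + 400*(-40)) - 310) - 201/397 = ((-10000 - 16000) - 310) - 201/397 = (-26000 - 310) - 201/397 = -26310 - 201/397 = -10445271/397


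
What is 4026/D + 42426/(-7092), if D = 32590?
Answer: -37614193/6420230 ≈ -5.8587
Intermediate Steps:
4026/D + 42426/(-7092) = 4026/32590 + 42426/(-7092) = 4026*(1/32590) + 42426*(-1/7092) = 2013/16295 - 2357/394 = -37614193/6420230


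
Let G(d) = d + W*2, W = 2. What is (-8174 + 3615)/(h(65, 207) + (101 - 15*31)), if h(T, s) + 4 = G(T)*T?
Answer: -4559/4117 ≈ -1.1074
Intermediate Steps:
G(d) = 4 + d (G(d) = d + 2*2 = d + 4 = 4 + d)
h(T, s) = -4 + T*(4 + T) (h(T, s) = -4 + (4 + T)*T = -4 + T*(4 + T))
(-8174 + 3615)/(h(65, 207) + (101 - 15*31)) = (-8174 + 3615)/((-4 + 65*(4 + 65)) + (101 - 15*31)) = -4559/((-4 + 65*69) + (101 - 465)) = -4559/((-4 + 4485) - 364) = -4559/(4481 - 364) = -4559/4117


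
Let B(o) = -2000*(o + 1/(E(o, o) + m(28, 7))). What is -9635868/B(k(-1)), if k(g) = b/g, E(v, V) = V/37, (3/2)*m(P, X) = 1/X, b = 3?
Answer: 8832879/124000 ≈ 71.233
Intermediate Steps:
m(P, X) = 2/(3*X)
E(v, V) = V/37 (E(v, V) = V*(1/37) = V/37)
k(g) = 3/g
B(o) = -2000*o - 2000/(2/21 + o/37) (B(o) = -2000*(o + 1/(o/37 + (2/3)/7)) = -2000*(o + 1/(o/37 + (2/3)*(1/7))) = -2000*(o + 1/(o/37 + 2/21)) = -2000*(o + 1/(2/21 + o/37)) = -2000*o - 2000/(2/21 + o/37))
-9635868/B(k(-1)) = -9635868*(74 + 21*(3/(-1)))/(2000*(-777 - 222/(-1) - 21*(3/(-1))**2)) = -9635868*(74 + 21*(3*(-1)))/(2000*(-777 - 222*(-1) - 21*(3*(-1))**2)) = -9635868*(74 + 21*(-3))/(2000*(-777 - 74*(-3) - 21*(-3)**2)) = -9635868*(74 - 63)/(2000*(-777 + 222 - 21*9)) = -9635868*11/(2000*(-777 + 222 - 189)) = -9635868/(2000*(1/11)*(-744)) = -9635868/(-1488000/11) = -9635868*(-11/1488000) = 8832879/124000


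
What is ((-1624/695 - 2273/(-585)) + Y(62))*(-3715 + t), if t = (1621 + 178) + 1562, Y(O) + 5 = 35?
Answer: -302715902/27105 ≈ -11168.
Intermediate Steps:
Y(O) = 30 (Y(O) = -5 + 35 = 30)
t = 3361 (t = 1799 + 1562 = 3361)
((-1624/695 - 2273/(-585)) + Y(62))*(-3715 + t) = ((-1624/695 - 2273/(-585)) + 30)*(-3715 + 3361) = ((-1624*1/695 - 2273*(-1/585)) + 30)*(-354) = ((-1624/695 + 2273/585) + 30)*(-354) = (125939/81315 + 30)*(-354) = (2565389/81315)*(-354) = -302715902/27105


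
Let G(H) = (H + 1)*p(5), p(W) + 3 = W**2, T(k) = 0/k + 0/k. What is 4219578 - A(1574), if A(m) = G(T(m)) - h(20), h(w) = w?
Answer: 4219576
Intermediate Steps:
T(k) = 0 (T(k) = 0 + 0 = 0)
p(W) = -3 + W**2
G(H) = 22 + 22*H (G(H) = (H + 1)*(-3 + 5**2) = (1 + H)*(-3 + 25) = (1 + H)*22 = 22 + 22*H)
A(m) = 2 (A(m) = (22 + 22*0) - 1*20 = (22 + 0) - 20 = 22 - 20 = 2)
4219578 - A(1574) = 4219578 - 1*2 = 4219578 - 2 = 4219576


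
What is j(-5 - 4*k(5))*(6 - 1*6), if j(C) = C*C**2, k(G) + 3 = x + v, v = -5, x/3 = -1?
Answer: 0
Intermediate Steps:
x = -3 (x = 3*(-1) = -3)
k(G) = -11 (k(G) = -3 + (-3 - 5) = -3 - 8 = -11)
j(C) = C**3
j(-5 - 4*k(5))*(6 - 1*6) = (-5 - 4*(-11))**3*(6 - 1*6) = (-5 + 44)**3*(6 - 6) = 39**3*0 = 59319*0 = 0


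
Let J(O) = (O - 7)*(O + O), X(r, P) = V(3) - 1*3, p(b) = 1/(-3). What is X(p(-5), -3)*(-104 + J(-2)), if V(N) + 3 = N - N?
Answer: 408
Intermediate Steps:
V(N) = -3 (V(N) = -3 + (N - N) = -3 + 0 = -3)
p(b) = -⅓
X(r, P) = -6 (X(r, P) = -3 - 1*3 = -3 - 3 = -6)
J(O) = 2*O*(-7 + O) (J(O) = (-7 + O)*(2*O) = 2*O*(-7 + O))
X(p(-5), -3)*(-104 + J(-2)) = -6*(-104 + 2*(-2)*(-7 - 2)) = -6*(-104 + 2*(-2)*(-9)) = -6*(-104 + 36) = -6*(-68) = 408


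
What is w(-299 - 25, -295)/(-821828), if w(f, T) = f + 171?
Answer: 153/821828 ≈ 0.00018617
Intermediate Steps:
w(f, T) = 171 + f
w(-299 - 25, -295)/(-821828) = (171 + (-299 - 25))/(-821828) = (171 - 324)*(-1/821828) = -153*(-1/821828) = 153/821828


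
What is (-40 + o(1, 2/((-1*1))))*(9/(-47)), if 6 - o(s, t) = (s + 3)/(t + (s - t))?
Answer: 342/47 ≈ 7.2766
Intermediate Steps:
o(s, t) = 6 - (3 + s)/s (o(s, t) = 6 - (s + 3)/(t + (s - t)) = 6 - (3 + s)/s)
(-40 + o(1, 2/((-1*1))))*(9/(-47)) = (-40 + (5 - 3/1))*(9/(-47)) = (-40 + (5 - 3*1))*(9*(-1/47)) = (-40 + (5 - 3))*(-9/47) = (-40 + 2)*(-9/47) = -38*(-9/47) = 342/47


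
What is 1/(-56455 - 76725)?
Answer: -1/133180 ≈ -7.5086e-6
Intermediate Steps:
1/(-56455 - 76725) = 1/(-133180) = -1/133180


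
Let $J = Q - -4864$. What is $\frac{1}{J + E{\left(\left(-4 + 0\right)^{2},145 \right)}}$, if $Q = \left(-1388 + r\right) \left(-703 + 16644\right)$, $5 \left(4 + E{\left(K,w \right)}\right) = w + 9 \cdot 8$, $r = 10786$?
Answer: $\frac{5}{749092107} \approx 6.6747 \cdot 10^{-9}$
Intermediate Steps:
$E{\left(K,w \right)} = \frac{52}{5} + \frac{w}{5}$ ($E{\left(K,w \right)} = -4 + \frac{w + 9 \cdot 8}{5} = -4 + \frac{w + 72}{5} = -4 + \frac{72 + w}{5} = -4 + \left(\frac{72}{5} + \frac{w}{5}\right) = \frac{52}{5} + \frac{w}{5}$)
$Q = 149813518$ ($Q = \left(-1388 + 10786\right) \left(-703 + 16644\right) = 9398 \cdot 15941 = 149813518$)
$J = 149818382$ ($J = 149813518 - -4864 = 149813518 + 4864 = 149818382$)
$\frac{1}{J + E{\left(\left(-4 + 0\right)^{2},145 \right)}} = \frac{1}{149818382 + \left(\frac{52}{5} + \frac{1}{5} \cdot 145\right)} = \frac{1}{149818382 + \left(\frac{52}{5} + 29\right)} = \frac{1}{149818382 + \frac{197}{5}} = \frac{1}{\frac{749092107}{5}} = \frac{5}{749092107}$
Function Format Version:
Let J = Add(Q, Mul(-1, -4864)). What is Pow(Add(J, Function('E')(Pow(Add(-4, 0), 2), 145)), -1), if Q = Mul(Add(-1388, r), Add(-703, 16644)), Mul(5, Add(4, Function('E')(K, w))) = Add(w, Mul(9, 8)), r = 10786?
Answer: Rational(5, 749092107) ≈ 6.6747e-9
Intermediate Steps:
Function('E')(K, w) = Add(Rational(52, 5), Mul(Rational(1, 5), w)) (Function('E')(K, w) = Add(-4, Mul(Rational(1, 5), Add(w, Mul(9, 8)))) = Add(-4, Mul(Rational(1, 5), Add(w, 72))) = Add(-4, Mul(Rational(1, 5), Add(72, w))) = Add(-4, Add(Rational(72, 5), Mul(Rational(1, 5), w))) = Add(Rational(52, 5), Mul(Rational(1, 5), w)))
Q = 149813518 (Q = Mul(Add(-1388, 10786), Add(-703, 16644)) = Mul(9398, 15941) = 149813518)
J = 149818382 (J = Add(149813518, Mul(-1, -4864)) = Add(149813518, 4864) = 149818382)
Pow(Add(J, Function('E')(Pow(Add(-4, 0), 2), 145)), -1) = Pow(Add(149818382, Add(Rational(52, 5), Mul(Rational(1, 5), 145))), -1) = Pow(Add(149818382, Add(Rational(52, 5), 29)), -1) = Pow(Add(149818382, Rational(197, 5)), -1) = Pow(Rational(749092107, 5), -1) = Rational(5, 749092107)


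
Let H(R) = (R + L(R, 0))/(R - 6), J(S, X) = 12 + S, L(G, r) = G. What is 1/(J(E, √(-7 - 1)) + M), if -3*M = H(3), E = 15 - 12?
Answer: 3/47 ≈ 0.063830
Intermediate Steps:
E = 3
H(R) = 2*R/(-6 + R) (H(R) = (R + R)/(R - 6) = (2*R)/(-6 + R) = 2*R/(-6 + R))
M = ⅔ (M = -2*3/(3*(-6 + 3)) = -2*3/(3*(-3)) = -2*3*(-1)/(3*3) = -⅓*(-2) = ⅔ ≈ 0.66667)
1/(J(E, √(-7 - 1)) + M) = 1/((12 + 3) + ⅔) = 1/(15 + ⅔) = 1/(47/3) = 3/47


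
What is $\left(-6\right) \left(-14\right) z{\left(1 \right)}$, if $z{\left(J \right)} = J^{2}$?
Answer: $84$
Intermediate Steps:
$\left(-6\right) \left(-14\right) z{\left(1 \right)} = \left(-6\right) \left(-14\right) 1^{2} = 84 \cdot 1 = 84$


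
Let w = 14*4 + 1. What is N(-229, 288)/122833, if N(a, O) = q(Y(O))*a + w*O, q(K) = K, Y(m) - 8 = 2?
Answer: 14126/122833 ≈ 0.11500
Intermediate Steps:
w = 57 (w = 56 + 1 = 57)
Y(m) = 10 (Y(m) = 8 + 2 = 10)
N(a, O) = 10*a + 57*O
N(-229, 288)/122833 = (10*(-229) + 57*288)/122833 = (-2290 + 16416)*(1/122833) = 14126*(1/122833) = 14126/122833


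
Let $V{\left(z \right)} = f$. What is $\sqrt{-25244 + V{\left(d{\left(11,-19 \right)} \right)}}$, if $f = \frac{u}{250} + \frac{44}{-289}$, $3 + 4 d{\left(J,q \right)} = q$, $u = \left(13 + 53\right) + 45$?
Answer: $\frac{i \sqrt{18238579210}}{850} \approx 158.88 i$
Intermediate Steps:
$u = 111$ ($u = 66 + 45 = 111$)
$d{\left(J,q \right)} = - \frac{3}{4} + \frac{q}{4}$
$f = \frac{21079}{72250}$ ($f = \frac{111}{250} + \frac{44}{-289} = 111 \cdot \frac{1}{250} + 44 \left(- \frac{1}{289}\right) = \frac{111}{250} - \frac{44}{289} = \frac{21079}{72250} \approx 0.29175$)
$V{\left(z \right)} = \frac{21079}{72250}$
$\sqrt{-25244 + V{\left(d{\left(11,-19 \right)} \right)}} = \sqrt{-25244 + \frac{21079}{72250}} = \sqrt{- \frac{1823857921}{72250}} = \frac{i \sqrt{18238579210}}{850}$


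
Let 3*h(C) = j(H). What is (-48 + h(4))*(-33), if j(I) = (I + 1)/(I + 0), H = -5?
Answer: 7876/5 ≈ 1575.2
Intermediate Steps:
j(I) = (1 + I)/I
h(C) = 4/15 (h(C) = ((1 - 5)/(-5))/3 = (-⅕*(-4))/3 = (⅓)*(⅘) = 4/15)
(-48 + h(4))*(-33) = (-48 + 4/15)*(-33) = -716/15*(-33) = 7876/5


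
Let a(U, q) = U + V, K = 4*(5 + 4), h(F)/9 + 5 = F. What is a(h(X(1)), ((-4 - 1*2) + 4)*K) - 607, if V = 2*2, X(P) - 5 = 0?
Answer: -603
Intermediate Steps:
X(P) = 5 (X(P) = 5 + 0 = 5)
h(F) = -45 + 9*F
K = 36 (K = 4*9 = 36)
V = 4
a(U, q) = 4 + U (a(U, q) = U + 4 = 4 + U)
a(h(X(1)), ((-4 - 1*2) + 4)*K) - 607 = (4 + (-45 + 9*5)) - 607 = (4 + (-45 + 45)) - 607 = (4 + 0) - 607 = 4 - 607 = -603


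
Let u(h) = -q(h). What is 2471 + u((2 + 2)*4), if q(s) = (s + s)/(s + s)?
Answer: 2470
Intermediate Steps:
q(s) = 1 (q(s) = (2*s)/((2*s)) = (2*s)*(1/(2*s)) = 1)
u(h) = -1 (u(h) = -1*1 = -1)
2471 + u((2 + 2)*4) = 2471 - 1 = 2470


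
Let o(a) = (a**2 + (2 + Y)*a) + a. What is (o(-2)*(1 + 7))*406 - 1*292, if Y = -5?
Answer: 25692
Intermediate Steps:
o(a) = a**2 - 2*a (o(a) = (a**2 + (2 - 5)*a) + a = (a**2 - 3*a) + a = a**2 - 2*a)
(o(-2)*(1 + 7))*406 - 1*292 = ((-2*(-2 - 2))*(1 + 7))*406 - 1*292 = (-2*(-4)*8)*406 - 292 = (8*8)*406 - 292 = 64*406 - 292 = 25984 - 292 = 25692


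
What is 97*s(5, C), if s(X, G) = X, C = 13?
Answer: 485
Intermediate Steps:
97*s(5, C) = 97*5 = 485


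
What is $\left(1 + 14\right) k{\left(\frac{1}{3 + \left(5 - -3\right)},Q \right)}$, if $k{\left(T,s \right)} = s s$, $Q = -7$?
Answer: $735$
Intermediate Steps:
$k{\left(T,s \right)} = s^{2}$
$\left(1 + 14\right) k{\left(\frac{1}{3 + \left(5 - -3\right)},Q \right)} = \left(1 + 14\right) \left(-7\right)^{2} = 15 \cdot 49 = 735$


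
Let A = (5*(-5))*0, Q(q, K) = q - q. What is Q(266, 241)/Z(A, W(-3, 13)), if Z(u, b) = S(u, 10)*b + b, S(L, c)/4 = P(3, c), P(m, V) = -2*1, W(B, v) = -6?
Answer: 0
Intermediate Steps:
Q(q, K) = 0
P(m, V) = -2
S(L, c) = -8 (S(L, c) = 4*(-2) = -8)
A = 0 (A = -25*0 = 0)
Z(u, b) = -7*b (Z(u, b) = -8*b + b = -7*b)
Q(266, 241)/Z(A, W(-3, 13)) = 0/((-7*(-6))) = 0/42 = 0*(1/42) = 0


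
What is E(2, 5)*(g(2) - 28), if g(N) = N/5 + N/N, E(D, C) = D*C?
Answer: -266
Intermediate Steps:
E(D, C) = C*D
g(N) = 1 + N/5 (g(N) = N*(⅕) + 1 = N/5 + 1 = 1 + N/5)
E(2, 5)*(g(2) - 28) = (5*2)*((1 + (⅕)*2) - 28) = 10*((1 + ⅖) - 28) = 10*(7/5 - 28) = 10*(-133/5) = -266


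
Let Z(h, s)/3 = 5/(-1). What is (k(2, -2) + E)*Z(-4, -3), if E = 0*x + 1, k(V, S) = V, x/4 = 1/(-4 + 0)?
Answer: -45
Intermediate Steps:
x = -1 (x = 4/(-4 + 0) = 4/(-4) = 4*(-1/4) = -1)
E = 1 (E = 0*(-1) + 1 = 0 + 1 = 1)
Z(h, s) = -15 (Z(h, s) = 3*(5/(-1)) = 3*(5*(-1)) = 3*(-5) = -15)
(k(2, -2) + E)*Z(-4, -3) = (2 + 1)*(-15) = 3*(-15) = -45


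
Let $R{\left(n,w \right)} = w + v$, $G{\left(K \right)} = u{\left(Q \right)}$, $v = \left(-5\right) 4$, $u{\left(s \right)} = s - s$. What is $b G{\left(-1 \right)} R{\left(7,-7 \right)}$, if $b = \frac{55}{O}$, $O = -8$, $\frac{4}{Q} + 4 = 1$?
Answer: $0$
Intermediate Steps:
$Q = - \frac{4}{3}$ ($Q = \frac{4}{-4 + 1} = \frac{4}{-3} = 4 \left(- \frac{1}{3}\right) = - \frac{4}{3} \approx -1.3333$)
$u{\left(s \right)} = 0$
$v = -20$
$G{\left(K \right)} = 0$
$R{\left(n,w \right)} = -20 + w$ ($R{\left(n,w \right)} = w - 20 = -20 + w$)
$b = - \frac{55}{8}$ ($b = \frac{55}{-8} = 55 \left(- \frac{1}{8}\right) = - \frac{55}{8} \approx -6.875$)
$b G{\left(-1 \right)} R{\left(7,-7 \right)} = \left(- \frac{55}{8}\right) 0 \left(-20 - 7\right) = 0 \left(-27\right) = 0$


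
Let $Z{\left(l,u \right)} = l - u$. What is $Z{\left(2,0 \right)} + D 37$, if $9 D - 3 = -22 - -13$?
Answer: $- \frac{68}{3} \approx -22.667$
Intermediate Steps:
$D = - \frac{2}{3}$ ($D = \frac{1}{3} + \frac{-22 - -13}{9} = \frac{1}{3} + \frac{-22 + 13}{9} = \frac{1}{3} + \frac{1}{9} \left(-9\right) = \frac{1}{3} - 1 = - \frac{2}{3} \approx -0.66667$)
$Z{\left(2,0 \right)} + D 37 = \left(2 - 0\right) - \frac{74}{3} = \left(2 + 0\right) - \frac{74}{3} = 2 - \frac{74}{3} = - \frac{68}{3}$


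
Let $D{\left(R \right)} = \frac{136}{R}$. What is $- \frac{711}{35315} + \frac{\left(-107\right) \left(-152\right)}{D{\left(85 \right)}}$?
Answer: $\frac{358976264}{35315} \approx 10165.0$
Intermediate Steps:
$- \frac{711}{35315} + \frac{\left(-107\right) \left(-152\right)}{D{\left(85 \right)}} = - \frac{711}{35315} + \frac{\left(-107\right) \left(-152\right)}{136 \cdot \frac{1}{85}} = \left(-711\right) \frac{1}{35315} + \frac{16264}{136 \cdot \frac{1}{85}} = - \frac{711}{35315} + \frac{16264}{\frac{8}{5}} = - \frac{711}{35315} + 16264 \cdot \frac{5}{8} = - \frac{711}{35315} + 10165 = \frac{358976264}{35315}$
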